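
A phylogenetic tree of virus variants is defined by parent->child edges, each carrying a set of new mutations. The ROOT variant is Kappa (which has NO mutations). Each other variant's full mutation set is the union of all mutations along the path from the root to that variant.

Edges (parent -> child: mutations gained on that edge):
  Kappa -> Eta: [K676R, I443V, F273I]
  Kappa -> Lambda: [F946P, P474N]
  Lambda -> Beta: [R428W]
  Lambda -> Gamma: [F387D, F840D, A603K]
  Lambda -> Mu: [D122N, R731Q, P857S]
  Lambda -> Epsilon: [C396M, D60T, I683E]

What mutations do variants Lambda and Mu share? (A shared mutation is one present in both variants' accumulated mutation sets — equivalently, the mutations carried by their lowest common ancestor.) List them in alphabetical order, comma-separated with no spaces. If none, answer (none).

Answer: F946P,P474N

Derivation:
Accumulating mutations along path to Lambda:
  At Kappa: gained [] -> total []
  At Lambda: gained ['F946P', 'P474N'] -> total ['F946P', 'P474N']
Mutations(Lambda) = ['F946P', 'P474N']
Accumulating mutations along path to Mu:
  At Kappa: gained [] -> total []
  At Lambda: gained ['F946P', 'P474N'] -> total ['F946P', 'P474N']
  At Mu: gained ['D122N', 'R731Q', 'P857S'] -> total ['D122N', 'F946P', 'P474N', 'P857S', 'R731Q']
Mutations(Mu) = ['D122N', 'F946P', 'P474N', 'P857S', 'R731Q']
Intersection: ['F946P', 'P474N'] ∩ ['D122N', 'F946P', 'P474N', 'P857S', 'R731Q'] = ['F946P', 'P474N']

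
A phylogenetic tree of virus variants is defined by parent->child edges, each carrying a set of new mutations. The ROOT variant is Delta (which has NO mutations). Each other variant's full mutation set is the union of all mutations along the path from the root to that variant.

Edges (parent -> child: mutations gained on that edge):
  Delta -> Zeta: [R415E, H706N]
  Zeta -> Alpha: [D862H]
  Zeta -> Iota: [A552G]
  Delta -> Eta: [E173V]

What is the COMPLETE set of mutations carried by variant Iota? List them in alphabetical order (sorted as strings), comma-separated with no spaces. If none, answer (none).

At Delta: gained [] -> total []
At Zeta: gained ['R415E', 'H706N'] -> total ['H706N', 'R415E']
At Iota: gained ['A552G'] -> total ['A552G', 'H706N', 'R415E']

Answer: A552G,H706N,R415E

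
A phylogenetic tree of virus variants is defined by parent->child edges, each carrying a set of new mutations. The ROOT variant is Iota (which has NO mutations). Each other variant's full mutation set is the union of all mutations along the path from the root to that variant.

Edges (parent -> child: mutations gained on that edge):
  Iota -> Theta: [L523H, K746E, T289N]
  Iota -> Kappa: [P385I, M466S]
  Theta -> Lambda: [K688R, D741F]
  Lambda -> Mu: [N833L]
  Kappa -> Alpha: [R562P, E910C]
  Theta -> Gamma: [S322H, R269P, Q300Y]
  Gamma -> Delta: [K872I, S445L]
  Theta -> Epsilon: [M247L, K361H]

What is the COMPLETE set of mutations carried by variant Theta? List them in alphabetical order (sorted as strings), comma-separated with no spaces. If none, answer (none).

At Iota: gained [] -> total []
At Theta: gained ['L523H', 'K746E', 'T289N'] -> total ['K746E', 'L523H', 'T289N']

Answer: K746E,L523H,T289N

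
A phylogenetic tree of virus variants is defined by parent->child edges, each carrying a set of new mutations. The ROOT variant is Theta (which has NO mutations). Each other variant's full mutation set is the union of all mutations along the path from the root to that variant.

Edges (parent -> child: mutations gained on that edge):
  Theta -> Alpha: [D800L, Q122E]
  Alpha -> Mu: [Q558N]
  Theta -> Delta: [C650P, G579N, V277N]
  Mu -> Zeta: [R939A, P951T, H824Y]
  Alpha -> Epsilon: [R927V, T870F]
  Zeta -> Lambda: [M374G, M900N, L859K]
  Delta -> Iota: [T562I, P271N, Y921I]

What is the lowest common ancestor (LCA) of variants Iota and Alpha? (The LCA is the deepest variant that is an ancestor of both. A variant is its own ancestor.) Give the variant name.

Answer: Theta

Derivation:
Path from root to Iota: Theta -> Delta -> Iota
  ancestors of Iota: {Theta, Delta, Iota}
Path from root to Alpha: Theta -> Alpha
  ancestors of Alpha: {Theta, Alpha}
Common ancestors: {Theta}
Walk up from Alpha: Alpha (not in ancestors of Iota), Theta (in ancestors of Iota)
Deepest common ancestor (LCA) = Theta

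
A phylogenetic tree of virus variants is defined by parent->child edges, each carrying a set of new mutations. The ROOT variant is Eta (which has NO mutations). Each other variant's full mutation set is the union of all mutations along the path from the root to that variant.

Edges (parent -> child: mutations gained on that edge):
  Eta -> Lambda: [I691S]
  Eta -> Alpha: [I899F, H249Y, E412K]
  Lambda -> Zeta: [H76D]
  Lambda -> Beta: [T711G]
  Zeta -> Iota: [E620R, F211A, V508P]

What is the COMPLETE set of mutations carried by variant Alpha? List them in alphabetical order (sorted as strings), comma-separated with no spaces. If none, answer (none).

At Eta: gained [] -> total []
At Alpha: gained ['I899F', 'H249Y', 'E412K'] -> total ['E412K', 'H249Y', 'I899F']

Answer: E412K,H249Y,I899F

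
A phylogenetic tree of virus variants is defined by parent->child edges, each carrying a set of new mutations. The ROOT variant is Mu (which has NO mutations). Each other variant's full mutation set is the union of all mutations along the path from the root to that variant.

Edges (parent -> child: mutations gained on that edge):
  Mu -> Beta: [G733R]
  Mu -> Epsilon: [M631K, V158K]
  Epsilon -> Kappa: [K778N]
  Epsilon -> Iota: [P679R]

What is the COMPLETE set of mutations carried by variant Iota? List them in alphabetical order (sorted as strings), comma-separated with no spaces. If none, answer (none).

At Mu: gained [] -> total []
At Epsilon: gained ['M631K', 'V158K'] -> total ['M631K', 'V158K']
At Iota: gained ['P679R'] -> total ['M631K', 'P679R', 'V158K']

Answer: M631K,P679R,V158K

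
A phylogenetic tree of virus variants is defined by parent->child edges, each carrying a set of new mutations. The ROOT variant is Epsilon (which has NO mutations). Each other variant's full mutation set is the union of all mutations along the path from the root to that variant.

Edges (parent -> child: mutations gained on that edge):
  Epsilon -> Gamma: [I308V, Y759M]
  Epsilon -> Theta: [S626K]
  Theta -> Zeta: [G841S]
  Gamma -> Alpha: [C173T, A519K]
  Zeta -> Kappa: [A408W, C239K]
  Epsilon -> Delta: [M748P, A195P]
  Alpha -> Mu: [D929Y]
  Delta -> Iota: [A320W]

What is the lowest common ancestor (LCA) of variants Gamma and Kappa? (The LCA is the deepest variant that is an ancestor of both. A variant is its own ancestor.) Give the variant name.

Path from root to Gamma: Epsilon -> Gamma
  ancestors of Gamma: {Epsilon, Gamma}
Path from root to Kappa: Epsilon -> Theta -> Zeta -> Kappa
  ancestors of Kappa: {Epsilon, Theta, Zeta, Kappa}
Common ancestors: {Epsilon}
Walk up from Kappa: Kappa (not in ancestors of Gamma), Zeta (not in ancestors of Gamma), Theta (not in ancestors of Gamma), Epsilon (in ancestors of Gamma)
Deepest common ancestor (LCA) = Epsilon

Answer: Epsilon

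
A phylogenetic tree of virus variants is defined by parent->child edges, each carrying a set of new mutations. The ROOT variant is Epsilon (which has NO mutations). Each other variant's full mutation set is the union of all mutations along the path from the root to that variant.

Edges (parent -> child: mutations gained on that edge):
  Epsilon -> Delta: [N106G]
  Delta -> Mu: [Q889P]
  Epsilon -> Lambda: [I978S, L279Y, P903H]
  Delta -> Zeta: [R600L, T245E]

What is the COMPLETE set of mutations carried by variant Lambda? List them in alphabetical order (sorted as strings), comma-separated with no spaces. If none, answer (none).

At Epsilon: gained [] -> total []
At Lambda: gained ['I978S', 'L279Y', 'P903H'] -> total ['I978S', 'L279Y', 'P903H']

Answer: I978S,L279Y,P903H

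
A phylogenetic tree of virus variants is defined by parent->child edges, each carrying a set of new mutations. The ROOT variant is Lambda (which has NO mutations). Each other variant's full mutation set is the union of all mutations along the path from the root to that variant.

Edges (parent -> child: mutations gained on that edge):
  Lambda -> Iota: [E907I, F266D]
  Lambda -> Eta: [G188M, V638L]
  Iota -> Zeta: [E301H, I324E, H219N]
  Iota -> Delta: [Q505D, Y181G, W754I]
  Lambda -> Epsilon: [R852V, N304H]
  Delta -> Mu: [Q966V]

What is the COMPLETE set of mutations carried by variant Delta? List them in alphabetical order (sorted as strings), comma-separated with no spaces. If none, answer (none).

At Lambda: gained [] -> total []
At Iota: gained ['E907I', 'F266D'] -> total ['E907I', 'F266D']
At Delta: gained ['Q505D', 'Y181G', 'W754I'] -> total ['E907I', 'F266D', 'Q505D', 'W754I', 'Y181G']

Answer: E907I,F266D,Q505D,W754I,Y181G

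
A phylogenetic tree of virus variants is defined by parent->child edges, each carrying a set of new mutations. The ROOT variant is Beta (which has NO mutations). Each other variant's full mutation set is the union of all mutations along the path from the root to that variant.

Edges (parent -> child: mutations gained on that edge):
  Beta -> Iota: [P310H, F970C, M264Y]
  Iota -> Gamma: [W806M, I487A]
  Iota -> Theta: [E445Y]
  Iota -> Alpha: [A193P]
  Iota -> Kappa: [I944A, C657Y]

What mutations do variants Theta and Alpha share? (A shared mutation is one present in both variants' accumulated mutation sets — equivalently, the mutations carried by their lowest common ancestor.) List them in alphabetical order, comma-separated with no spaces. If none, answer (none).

Answer: F970C,M264Y,P310H

Derivation:
Accumulating mutations along path to Theta:
  At Beta: gained [] -> total []
  At Iota: gained ['P310H', 'F970C', 'M264Y'] -> total ['F970C', 'M264Y', 'P310H']
  At Theta: gained ['E445Y'] -> total ['E445Y', 'F970C', 'M264Y', 'P310H']
Mutations(Theta) = ['E445Y', 'F970C', 'M264Y', 'P310H']
Accumulating mutations along path to Alpha:
  At Beta: gained [] -> total []
  At Iota: gained ['P310H', 'F970C', 'M264Y'] -> total ['F970C', 'M264Y', 'P310H']
  At Alpha: gained ['A193P'] -> total ['A193P', 'F970C', 'M264Y', 'P310H']
Mutations(Alpha) = ['A193P', 'F970C', 'M264Y', 'P310H']
Intersection: ['E445Y', 'F970C', 'M264Y', 'P310H'] ∩ ['A193P', 'F970C', 'M264Y', 'P310H'] = ['F970C', 'M264Y', 'P310H']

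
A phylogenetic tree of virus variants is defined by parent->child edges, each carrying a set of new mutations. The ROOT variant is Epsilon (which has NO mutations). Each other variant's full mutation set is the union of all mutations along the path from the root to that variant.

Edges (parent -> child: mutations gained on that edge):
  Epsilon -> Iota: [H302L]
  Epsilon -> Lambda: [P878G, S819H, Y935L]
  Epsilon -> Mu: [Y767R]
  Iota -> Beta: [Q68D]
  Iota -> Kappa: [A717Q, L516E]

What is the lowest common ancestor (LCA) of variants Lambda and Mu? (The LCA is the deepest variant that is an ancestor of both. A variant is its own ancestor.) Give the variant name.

Answer: Epsilon

Derivation:
Path from root to Lambda: Epsilon -> Lambda
  ancestors of Lambda: {Epsilon, Lambda}
Path from root to Mu: Epsilon -> Mu
  ancestors of Mu: {Epsilon, Mu}
Common ancestors: {Epsilon}
Walk up from Mu: Mu (not in ancestors of Lambda), Epsilon (in ancestors of Lambda)
Deepest common ancestor (LCA) = Epsilon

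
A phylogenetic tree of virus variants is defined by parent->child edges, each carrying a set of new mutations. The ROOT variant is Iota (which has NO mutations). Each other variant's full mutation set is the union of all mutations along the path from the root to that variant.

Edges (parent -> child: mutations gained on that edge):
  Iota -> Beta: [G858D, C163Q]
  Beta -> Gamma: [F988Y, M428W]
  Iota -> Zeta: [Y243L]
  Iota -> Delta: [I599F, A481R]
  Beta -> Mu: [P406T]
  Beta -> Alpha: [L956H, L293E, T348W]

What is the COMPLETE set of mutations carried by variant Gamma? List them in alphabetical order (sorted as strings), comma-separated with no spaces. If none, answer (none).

At Iota: gained [] -> total []
At Beta: gained ['G858D', 'C163Q'] -> total ['C163Q', 'G858D']
At Gamma: gained ['F988Y', 'M428W'] -> total ['C163Q', 'F988Y', 'G858D', 'M428W']

Answer: C163Q,F988Y,G858D,M428W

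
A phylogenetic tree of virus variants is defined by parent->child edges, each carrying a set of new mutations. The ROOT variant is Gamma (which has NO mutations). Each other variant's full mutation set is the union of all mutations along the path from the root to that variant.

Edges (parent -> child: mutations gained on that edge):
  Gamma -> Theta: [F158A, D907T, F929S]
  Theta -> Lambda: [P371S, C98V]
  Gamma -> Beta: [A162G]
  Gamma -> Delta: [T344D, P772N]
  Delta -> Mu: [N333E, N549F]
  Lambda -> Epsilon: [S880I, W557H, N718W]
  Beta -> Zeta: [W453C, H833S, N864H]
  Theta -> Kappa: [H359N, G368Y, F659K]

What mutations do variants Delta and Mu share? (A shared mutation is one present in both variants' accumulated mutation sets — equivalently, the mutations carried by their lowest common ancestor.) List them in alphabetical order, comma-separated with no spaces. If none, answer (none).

Accumulating mutations along path to Delta:
  At Gamma: gained [] -> total []
  At Delta: gained ['T344D', 'P772N'] -> total ['P772N', 'T344D']
Mutations(Delta) = ['P772N', 'T344D']
Accumulating mutations along path to Mu:
  At Gamma: gained [] -> total []
  At Delta: gained ['T344D', 'P772N'] -> total ['P772N', 'T344D']
  At Mu: gained ['N333E', 'N549F'] -> total ['N333E', 'N549F', 'P772N', 'T344D']
Mutations(Mu) = ['N333E', 'N549F', 'P772N', 'T344D']
Intersection: ['P772N', 'T344D'] ∩ ['N333E', 'N549F', 'P772N', 'T344D'] = ['P772N', 'T344D']

Answer: P772N,T344D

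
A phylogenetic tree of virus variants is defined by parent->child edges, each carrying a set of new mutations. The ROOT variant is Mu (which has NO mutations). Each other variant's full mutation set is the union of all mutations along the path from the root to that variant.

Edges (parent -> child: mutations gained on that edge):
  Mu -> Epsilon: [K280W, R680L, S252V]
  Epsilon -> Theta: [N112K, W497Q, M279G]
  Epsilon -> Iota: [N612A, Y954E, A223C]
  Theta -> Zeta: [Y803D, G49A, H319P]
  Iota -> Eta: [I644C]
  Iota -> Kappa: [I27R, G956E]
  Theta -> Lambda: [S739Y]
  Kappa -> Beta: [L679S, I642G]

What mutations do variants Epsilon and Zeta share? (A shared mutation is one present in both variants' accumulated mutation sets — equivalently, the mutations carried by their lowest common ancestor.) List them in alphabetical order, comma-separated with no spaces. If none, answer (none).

Accumulating mutations along path to Epsilon:
  At Mu: gained [] -> total []
  At Epsilon: gained ['K280W', 'R680L', 'S252V'] -> total ['K280W', 'R680L', 'S252V']
Mutations(Epsilon) = ['K280W', 'R680L', 'S252V']
Accumulating mutations along path to Zeta:
  At Mu: gained [] -> total []
  At Epsilon: gained ['K280W', 'R680L', 'S252V'] -> total ['K280W', 'R680L', 'S252V']
  At Theta: gained ['N112K', 'W497Q', 'M279G'] -> total ['K280W', 'M279G', 'N112K', 'R680L', 'S252V', 'W497Q']
  At Zeta: gained ['Y803D', 'G49A', 'H319P'] -> total ['G49A', 'H319P', 'K280W', 'M279G', 'N112K', 'R680L', 'S252V', 'W497Q', 'Y803D']
Mutations(Zeta) = ['G49A', 'H319P', 'K280W', 'M279G', 'N112K', 'R680L', 'S252V', 'W497Q', 'Y803D']
Intersection: ['K280W', 'R680L', 'S252V'] ∩ ['G49A', 'H319P', 'K280W', 'M279G', 'N112K', 'R680L', 'S252V', 'W497Q', 'Y803D'] = ['K280W', 'R680L', 'S252V']

Answer: K280W,R680L,S252V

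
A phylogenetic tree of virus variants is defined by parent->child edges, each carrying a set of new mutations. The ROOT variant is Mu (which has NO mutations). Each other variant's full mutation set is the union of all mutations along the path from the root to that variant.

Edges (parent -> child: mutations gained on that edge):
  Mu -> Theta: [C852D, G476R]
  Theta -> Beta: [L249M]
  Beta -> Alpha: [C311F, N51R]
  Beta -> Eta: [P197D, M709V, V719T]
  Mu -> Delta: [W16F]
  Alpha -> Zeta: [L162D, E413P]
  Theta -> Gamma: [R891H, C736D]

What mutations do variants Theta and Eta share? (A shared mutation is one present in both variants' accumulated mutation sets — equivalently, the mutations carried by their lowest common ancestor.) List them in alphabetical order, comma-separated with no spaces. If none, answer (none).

Accumulating mutations along path to Theta:
  At Mu: gained [] -> total []
  At Theta: gained ['C852D', 'G476R'] -> total ['C852D', 'G476R']
Mutations(Theta) = ['C852D', 'G476R']
Accumulating mutations along path to Eta:
  At Mu: gained [] -> total []
  At Theta: gained ['C852D', 'G476R'] -> total ['C852D', 'G476R']
  At Beta: gained ['L249M'] -> total ['C852D', 'G476R', 'L249M']
  At Eta: gained ['P197D', 'M709V', 'V719T'] -> total ['C852D', 'G476R', 'L249M', 'M709V', 'P197D', 'V719T']
Mutations(Eta) = ['C852D', 'G476R', 'L249M', 'M709V', 'P197D', 'V719T']
Intersection: ['C852D', 'G476R'] ∩ ['C852D', 'G476R', 'L249M', 'M709V', 'P197D', 'V719T'] = ['C852D', 'G476R']

Answer: C852D,G476R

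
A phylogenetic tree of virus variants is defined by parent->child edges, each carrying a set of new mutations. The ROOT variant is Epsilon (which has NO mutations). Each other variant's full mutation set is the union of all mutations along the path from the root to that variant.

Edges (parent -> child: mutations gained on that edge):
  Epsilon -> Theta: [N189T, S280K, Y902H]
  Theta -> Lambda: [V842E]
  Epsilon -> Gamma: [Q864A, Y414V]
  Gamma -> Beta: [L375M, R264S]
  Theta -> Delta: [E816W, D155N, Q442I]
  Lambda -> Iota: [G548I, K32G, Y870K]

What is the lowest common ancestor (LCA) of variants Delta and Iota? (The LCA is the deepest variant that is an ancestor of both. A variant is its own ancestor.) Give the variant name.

Path from root to Delta: Epsilon -> Theta -> Delta
  ancestors of Delta: {Epsilon, Theta, Delta}
Path from root to Iota: Epsilon -> Theta -> Lambda -> Iota
  ancestors of Iota: {Epsilon, Theta, Lambda, Iota}
Common ancestors: {Epsilon, Theta}
Walk up from Iota: Iota (not in ancestors of Delta), Lambda (not in ancestors of Delta), Theta (in ancestors of Delta), Epsilon (in ancestors of Delta)
Deepest common ancestor (LCA) = Theta

Answer: Theta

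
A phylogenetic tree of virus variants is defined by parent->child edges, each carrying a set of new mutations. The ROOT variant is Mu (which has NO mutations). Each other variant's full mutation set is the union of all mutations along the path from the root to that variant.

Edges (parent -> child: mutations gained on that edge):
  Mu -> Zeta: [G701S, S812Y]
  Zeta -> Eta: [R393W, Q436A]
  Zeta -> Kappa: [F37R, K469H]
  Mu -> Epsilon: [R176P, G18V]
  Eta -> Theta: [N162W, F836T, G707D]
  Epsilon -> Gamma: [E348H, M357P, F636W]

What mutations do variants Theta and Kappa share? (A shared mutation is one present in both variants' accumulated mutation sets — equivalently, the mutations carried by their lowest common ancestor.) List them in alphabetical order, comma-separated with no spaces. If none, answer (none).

Answer: G701S,S812Y

Derivation:
Accumulating mutations along path to Theta:
  At Mu: gained [] -> total []
  At Zeta: gained ['G701S', 'S812Y'] -> total ['G701S', 'S812Y']
  At Eta: gained ['R393W', 'Q436A'] -> total ['G701S', 'Q436A', 'R393W', 'S812Y']
  At Theta: gained ['N162W', 'F836T', 'G707D'] -> total ['F836T', 'G701S', 'G707D', 'N162W', 'Q436A', 'R393W', 'S812Y']
Mutations(Theta) = ['F836T', 'G701S', 'G707D', 'N162W', 'Q436A', 'R393W', 'S812Y']
Accumulating mutations along path to Kappa:
  At Mu: gained [] -> total []
  At Zeta: gained ['G701S', 'S812Y'] -> total ['G701S', 'S812Y']
  At Kappa: gained ['F37R', 'K469H'] -> total ['F37R', 'G701S', 'K469H', 'S812Y']
Mutations(Kappa) = ['F37R', 'G701S', 'K469H', 'S812Y']
Intersection: ['F836T', 'G701S', 'G707D', 'N162W', 'Q436A', 'R393W', 'S812Y'] ∩ ['F37R', 'G701S', 'K469H', 'S812Y'] = ['G701S', 'S812Y']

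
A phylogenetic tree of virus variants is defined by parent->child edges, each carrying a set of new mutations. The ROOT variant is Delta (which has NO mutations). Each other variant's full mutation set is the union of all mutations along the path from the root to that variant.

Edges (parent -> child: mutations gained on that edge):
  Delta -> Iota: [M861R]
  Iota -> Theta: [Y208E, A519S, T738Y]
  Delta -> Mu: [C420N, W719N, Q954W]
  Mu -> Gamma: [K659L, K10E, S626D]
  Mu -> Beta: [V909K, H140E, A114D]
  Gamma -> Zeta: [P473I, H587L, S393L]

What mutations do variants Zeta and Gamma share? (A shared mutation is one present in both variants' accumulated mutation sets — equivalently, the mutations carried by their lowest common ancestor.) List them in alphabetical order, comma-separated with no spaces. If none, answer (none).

Accumulating mutations along path to Zeta:
  At Delta: gained [] -> total []
  At Mu: gained ['C420N', 'W719N', 'Q954W'] -> total ['C420N', 'Q954W', 'W719N']
  At Gamma: gained ['K659L', 'K10E', 'S626D'] -> total ['C420N', 'K10E', 'K659L', 'Q954W', 'S626D', 'W719N']
  At Zeta: gained ['P473I', 'H587L', 'S393L'] -> total ['C420N', 'H587L', 'K10E', 'K659L', 'P473I', 'Q954W', 'S393L', 'S626D', 'W719N']
Mutations(Zeta) = ['C420N', 'H587L', 'K10E', 'K659L', 'P473I', 'Q954W', 'S393L', 'S626D', 'W719N']
Accumulating mutations along path to Gamma:
  At Delta: gained [] -> total []
  At Mu: gained ['C420N', 'W719N', 'Q954W'] -> total ['C420N', 'Q954W', 'W719N']
  At Gamma: gained ['K659L', 'K10E', 'S626D'] -> total ['C420N', 'K10E', 'K659L', 'Q954W', 'S626D', 'W719N']
Mutations(Gamma) = ['C420N', 'K10E', 'K659L', 'Q954W', 'S626D', 'W719N']
Intersection: ['C420N', 'H587L', 'K10E', 'K659L', 'P473I', 'Q954W', 'S393L', 'S626D', 'W719N'] ∩ ['C420N', 'K10E', 'K659L', 'Q954W', 'S626D', 'W719N'] = ['C420N', 'K10E', 'K659L', 'Q954W', 'S626D', 'W719N']

Answer: C420N,K10E,K659L,Q954W,S626D,W719N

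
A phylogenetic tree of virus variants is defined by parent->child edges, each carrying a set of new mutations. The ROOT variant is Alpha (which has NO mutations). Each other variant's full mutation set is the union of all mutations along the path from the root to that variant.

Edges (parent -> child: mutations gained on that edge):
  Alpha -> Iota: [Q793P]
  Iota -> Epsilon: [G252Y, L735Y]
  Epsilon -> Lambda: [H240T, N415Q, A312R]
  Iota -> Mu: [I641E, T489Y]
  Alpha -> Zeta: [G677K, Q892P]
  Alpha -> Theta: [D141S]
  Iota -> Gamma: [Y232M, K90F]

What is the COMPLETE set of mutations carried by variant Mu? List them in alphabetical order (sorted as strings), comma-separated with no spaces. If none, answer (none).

At Alpha: gained [] -> total []
At Iota: gained ['Q793P'] -> total ['Q793P']
At Mu: gained ['I641E', 'T489Y'] -> total ['I641E', 'Q793P', 'T489Y']

Answer: I641E,Q793P,T489Y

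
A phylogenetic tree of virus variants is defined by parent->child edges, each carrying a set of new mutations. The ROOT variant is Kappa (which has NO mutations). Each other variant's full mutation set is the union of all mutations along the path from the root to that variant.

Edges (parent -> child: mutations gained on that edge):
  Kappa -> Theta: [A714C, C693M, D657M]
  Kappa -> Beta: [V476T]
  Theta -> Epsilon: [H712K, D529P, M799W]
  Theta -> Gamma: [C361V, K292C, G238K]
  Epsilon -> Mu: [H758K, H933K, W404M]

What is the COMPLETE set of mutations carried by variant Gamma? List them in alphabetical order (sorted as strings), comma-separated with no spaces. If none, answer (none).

At Kappa: gained [] -> total []
At Theta: gained ['A714C', 'C693M', 'D657M'] -> total ['A714C', 'C693M', 'D657M']
At Gamma: gained ['C361V', 'K292C', 'G238K'] -> total ['A714C', 'C361V', 'C693M', 'D657M', 'G238K', 'K292C']

Answer: A714C,C361V,C693M,D657M,G238K,K292C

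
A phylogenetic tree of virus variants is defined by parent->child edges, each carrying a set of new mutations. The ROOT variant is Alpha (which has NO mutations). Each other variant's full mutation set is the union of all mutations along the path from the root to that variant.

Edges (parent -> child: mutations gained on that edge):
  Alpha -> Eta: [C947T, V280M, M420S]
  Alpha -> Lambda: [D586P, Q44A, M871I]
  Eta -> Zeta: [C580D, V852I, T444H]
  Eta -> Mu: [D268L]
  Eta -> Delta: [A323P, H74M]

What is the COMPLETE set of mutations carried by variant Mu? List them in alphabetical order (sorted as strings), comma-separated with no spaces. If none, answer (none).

Answer: C947T,D268L,M420S,V280M

Derivation:
At Alpha: gained [] -> total []
At Eta: gained ['C947T', 'V280M', 'M420S'] -> total ['C947T', 'M420S', 'V280M']
At Mu: gained ['D268L'] -> total ['C947T', 'D268L', 'M420S', 'V280M']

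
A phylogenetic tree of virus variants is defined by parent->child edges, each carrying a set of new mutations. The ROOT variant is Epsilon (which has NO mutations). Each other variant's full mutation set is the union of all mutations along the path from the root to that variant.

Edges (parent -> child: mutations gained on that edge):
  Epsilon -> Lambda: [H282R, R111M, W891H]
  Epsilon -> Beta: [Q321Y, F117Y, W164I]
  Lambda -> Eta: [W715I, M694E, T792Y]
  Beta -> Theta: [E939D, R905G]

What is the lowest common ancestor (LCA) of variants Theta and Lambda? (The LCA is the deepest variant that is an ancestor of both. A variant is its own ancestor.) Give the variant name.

Path from root to Theta: Epsilon -> Beta -> Theta
  ancestors of Theta: {Epsilon, Beta, Theta}
Path from root to Lambda: Epsilon -> Lambda
  ancestors of Lambda: {Epsilon, Lambda}
Common ancestors: {Epsilon}
Walk up from Lambda: Lambda (not in ancestors of Theta), Epsilon (in ancestors of Theta)
Deepest common ancestor (LCA) = Epsilon

Answer: Epsilon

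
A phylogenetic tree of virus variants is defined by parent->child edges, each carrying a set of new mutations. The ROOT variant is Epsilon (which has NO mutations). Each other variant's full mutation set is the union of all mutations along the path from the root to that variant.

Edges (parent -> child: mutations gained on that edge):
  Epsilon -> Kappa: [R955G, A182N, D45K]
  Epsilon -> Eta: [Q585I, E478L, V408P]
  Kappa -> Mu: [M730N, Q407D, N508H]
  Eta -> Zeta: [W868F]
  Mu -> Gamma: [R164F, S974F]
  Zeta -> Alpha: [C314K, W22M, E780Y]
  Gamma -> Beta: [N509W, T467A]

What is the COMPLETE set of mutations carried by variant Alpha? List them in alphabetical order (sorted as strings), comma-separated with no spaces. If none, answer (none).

At Epsilon: gained [] -> total []
At Eta: gained ['Q585I', 'E478L', 'V408P'] -> total ['E478L', 'Q585I', 'V408P']
At Zeta: gained ['W868F'] -> total ['E478L', 'Q585I', 'V408P', 'W868F']
At Alpha: gained ['C314K', 'W22M', 'E780Y'] -> total ['C314K', 'E478L', 'E780Y', 'Q585I', 'V408P', 'W22M', 'W868F']

Answer: C314K,E478L,E780Y,Q585I,V408P,W22M,W868F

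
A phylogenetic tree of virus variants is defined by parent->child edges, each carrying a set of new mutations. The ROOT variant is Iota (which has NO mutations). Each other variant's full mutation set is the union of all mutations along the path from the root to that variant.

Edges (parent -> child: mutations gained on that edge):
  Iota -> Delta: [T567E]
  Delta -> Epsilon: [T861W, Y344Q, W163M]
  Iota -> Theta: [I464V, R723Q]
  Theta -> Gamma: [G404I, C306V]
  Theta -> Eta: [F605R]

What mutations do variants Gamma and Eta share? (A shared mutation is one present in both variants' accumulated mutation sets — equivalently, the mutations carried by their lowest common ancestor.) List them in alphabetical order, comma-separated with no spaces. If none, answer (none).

Accumulating mutations along path to Gamma:
  At Iota: gained [] -> total []
  At Theta: gained ['I464V', 'R723Q'] -> total ['I464V', 'R723Q']
  At Gamma: gained ['G404I', 'C306V'] -> total ['C306V', 'G404I', 'I464V', 'R723Q']
Mutations(Gamma) = ['C306V', 'G404I', 'I464V', 'R723Q']
Accumulating mutations along path to Eta:
  At Iota: gained [] -> total []
  At Theta: gained ['I464V', 'R723Q'] -> total ['I464V', 'R723Q']
  At Eta: gained ['F605R'] -> total ['F605R', 'I464V', 'R723Q']
Mutations(Eta) = ['F605R', 'I464V', 'R723Q']
Intersection: ['C306V', 'G404I', 'I464V', 'R723Q'] ∩ ['F605R', 'I464V', 'R723Q'] = ['I464V', 'R723Q']

Answer: I464V,R723Q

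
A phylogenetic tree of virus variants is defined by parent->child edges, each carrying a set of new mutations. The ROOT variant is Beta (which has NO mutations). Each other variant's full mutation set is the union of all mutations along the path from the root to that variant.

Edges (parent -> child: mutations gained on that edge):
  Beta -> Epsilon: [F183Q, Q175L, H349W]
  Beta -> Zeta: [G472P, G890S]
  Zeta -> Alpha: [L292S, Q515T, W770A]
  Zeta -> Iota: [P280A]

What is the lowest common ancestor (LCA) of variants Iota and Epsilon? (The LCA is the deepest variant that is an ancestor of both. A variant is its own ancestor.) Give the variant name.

Answer: Beta

Derivation:
Path from root to Iota: Beta -> Zeta -> Iota
  ancestors of Iota: {Beta, Zeta, Iota}
Path from root to Epsilon: Beta -> Epsilon
  ancestors of Epsilon: {Beta, Epsilon}
Common ancestors: {Beta}
Walk up from Epsilon: Epsilon (not in ancestors of Iota), Beta (in ancestors of Iota)
Deepest common ancestor (LCA) = Beta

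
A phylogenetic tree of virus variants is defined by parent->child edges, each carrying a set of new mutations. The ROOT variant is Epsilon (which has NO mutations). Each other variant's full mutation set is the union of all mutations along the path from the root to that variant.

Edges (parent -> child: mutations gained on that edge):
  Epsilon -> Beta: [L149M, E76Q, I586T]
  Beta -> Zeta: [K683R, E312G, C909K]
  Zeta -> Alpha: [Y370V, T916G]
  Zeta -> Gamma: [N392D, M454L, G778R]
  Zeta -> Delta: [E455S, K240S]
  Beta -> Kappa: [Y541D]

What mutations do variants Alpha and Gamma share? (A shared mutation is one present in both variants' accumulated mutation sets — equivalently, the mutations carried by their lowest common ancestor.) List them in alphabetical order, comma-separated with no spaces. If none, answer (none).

Answer: C909K,E312G,E76Q,I586T,K683R,L149M

Derivation:
Accumulating mutations along path to Alpha:
  At Epsilon: gained [] -> total []
  At Beta: gained ['L149M', 'E76Q', 'I586T'] -> total ['E76Q', 'I586T', 'L149M']
  At Zeta: gained ['K683R', 'E312G', 'C909K'] -> total ['C909K', 'E312G', 'E76Q', 'I586T', 'K683R', 'L149M']
  At Alpha: gained ['Y370V', 'T916G'] -> total ['C909K', 'E312G', 'E76Q', 'I586T', 'K683R', 'L149M', 'T916G', 'Y370V']
Mutations(Alpha) = ['C909K', 'E312G', 'E76Q', 'I586T', 'K683R', 'L149M', 'T916G', 'Y370V']
Accumulating mutations along path to Gamma:
  At Epsilon: gained [] -> total []
  At Beta: gained ['L149M', 'E76Q', 'I586T'] -> total ['E76Q', 'I586T', 'L149M']
  At Zeta: gained ['K683R', 'E312G', 'C909K'] -> total ['C909K', 'E312G', 'E76Q', 'I586T', 'K683R', 'L149M']
  At Gamma: gained ['N392D', 'M454L', 'G778R'] -> total ['C909K', 'E312G', 'E76Q', 'G778R', 'I586T', 'K683R', 'L149M', 'M454L', 'N392D']
Mutations(Gamma) = ['C909K', 'E312G', 'E76Q', 'G778R', 'I586T', 'K683R', 'L149M', 'M454L', 'N392D']
Intersection: ['C909K', 'E312G', 'E76Q', 'I586T', 'K683R', 'L149M', 'T916G', 'Y370V'] ∩ ['C909K', 'E312G', 'E76Q', 'G778R', 'I586T', 'K683R', 'L149M', 'M454L', 'N392D'] = ['C909K', 'E312G', 'E76Q', 'I586T', 'K683R', 'L149M']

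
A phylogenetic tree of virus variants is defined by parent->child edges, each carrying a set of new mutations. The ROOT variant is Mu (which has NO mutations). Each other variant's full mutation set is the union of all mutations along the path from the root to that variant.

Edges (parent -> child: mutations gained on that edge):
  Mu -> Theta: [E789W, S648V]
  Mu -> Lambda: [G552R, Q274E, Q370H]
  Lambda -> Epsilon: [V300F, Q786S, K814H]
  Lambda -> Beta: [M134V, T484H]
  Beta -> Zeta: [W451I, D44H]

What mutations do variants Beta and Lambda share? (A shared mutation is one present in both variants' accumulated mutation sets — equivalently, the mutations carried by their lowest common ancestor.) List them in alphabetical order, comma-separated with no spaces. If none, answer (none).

Accumulating mutations along path to Beta:
  At Mu: gained [] -> total []
  At Lambda: gained ['G552R', 'Q274E', 'Q370H'] -> total ['G552R', 'Q274E', 'Q370H']
  At Beta: gained ['M134V', 'T484H'] -> total ['G552R', 'M134V', 'Q274E', 'Q370H', 'T484H']
Mutations(Beta) = ['G552R', 'M134V', 'Q274E', 'Q370H', 'T484H']
Accumulating mutations along path to Lambda:
  At Mu: gained [] -> total []
  At Lambda: gained ['G552R', 'Q274E', 'Q370H'] -> total ['G552R', 'Q274E', 'Q370H']
Mutations(Lambda) = ['G552R', 'Q274E', 'Q370H']
Intersection: ['G552R', 'M134V', 'Q274E', 'Q370H', 'T484H'] ∩ ['G552R', 'Q274E', 'Q370H'] = ['G552R', 'Q274E', 'Q370H']

Answer: G552R,Q274E,Q370H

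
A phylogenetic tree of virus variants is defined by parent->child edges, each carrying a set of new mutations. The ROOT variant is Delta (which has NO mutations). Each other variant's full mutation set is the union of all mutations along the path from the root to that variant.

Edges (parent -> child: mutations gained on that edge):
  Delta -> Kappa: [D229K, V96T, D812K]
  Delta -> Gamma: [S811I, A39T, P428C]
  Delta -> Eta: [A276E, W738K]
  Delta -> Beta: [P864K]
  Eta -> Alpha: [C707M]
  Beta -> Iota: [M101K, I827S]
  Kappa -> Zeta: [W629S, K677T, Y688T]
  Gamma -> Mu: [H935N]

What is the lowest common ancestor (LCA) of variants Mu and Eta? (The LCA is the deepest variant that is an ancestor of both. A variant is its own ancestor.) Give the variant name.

Path from root to Mu: Delta -> Gamma -> Mu
  ancestors of Mu: {Delta, Gamma, Mu}
Path from root to Eta: Delta -> Eta
  ancestors of Eta: {Delta, Eta}
Common ancestors: {Delta}
Walk up from Eta: Eta (not in ancestors of Mu), Delta (in ancestors of Mu)
Deepest common ancestor (LCA) = Delta

Answer: Delta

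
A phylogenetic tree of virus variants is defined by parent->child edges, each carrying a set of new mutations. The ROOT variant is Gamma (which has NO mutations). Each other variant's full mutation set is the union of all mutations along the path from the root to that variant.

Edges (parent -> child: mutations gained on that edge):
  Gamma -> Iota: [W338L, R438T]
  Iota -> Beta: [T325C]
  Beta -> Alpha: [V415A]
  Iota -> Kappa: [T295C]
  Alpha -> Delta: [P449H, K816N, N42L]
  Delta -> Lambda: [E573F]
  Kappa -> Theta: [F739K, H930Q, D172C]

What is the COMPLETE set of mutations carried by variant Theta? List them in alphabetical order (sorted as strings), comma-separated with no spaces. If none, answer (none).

At Gamma: gained [] -> total []
At Iota: gained ['W338L', 'R438T'] -> total ['R438T', 'W338L']
At Kappa: gained ['T295C'] -> total ['R438T', 'T295C', 'W338L']
At Theta: gained ['F739K', 'H930Q', 'D172C'] -> total ['D172C', 'F739K', 'H930Q', 'R438T', 'T295C', 'W338L']

Answer: D172C,F739K,H930Q,R438T,T295C,W338L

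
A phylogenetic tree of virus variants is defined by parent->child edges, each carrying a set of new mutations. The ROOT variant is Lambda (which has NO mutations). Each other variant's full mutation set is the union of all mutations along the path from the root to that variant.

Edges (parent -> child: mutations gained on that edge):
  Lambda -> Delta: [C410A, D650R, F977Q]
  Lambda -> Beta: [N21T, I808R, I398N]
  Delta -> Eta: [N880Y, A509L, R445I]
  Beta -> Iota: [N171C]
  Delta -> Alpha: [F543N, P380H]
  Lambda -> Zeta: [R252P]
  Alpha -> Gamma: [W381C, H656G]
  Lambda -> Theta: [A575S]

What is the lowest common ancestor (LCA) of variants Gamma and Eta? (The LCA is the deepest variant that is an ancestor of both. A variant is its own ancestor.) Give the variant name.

Answer: Delta

Derivation:
Path from root to Gamma: Lambda -> Delta -> Alpha -> Gamma
  ancestors of Gamma: {Lambda, Delta, Alpha, Gamma}
Path from root to Eta: Lambda -> Delta -> Eta
  ancestors of Eta: {Lambda, Delta, Eta}
Common ancestors: {Lambda, Delta}
Walk up from Eta: Eta (not in ancestors of Gamma), Delta (in ancestors of Gamma), Lambda (in ancestors of Gamma)
Deepest common ancestor (LCA) = Delta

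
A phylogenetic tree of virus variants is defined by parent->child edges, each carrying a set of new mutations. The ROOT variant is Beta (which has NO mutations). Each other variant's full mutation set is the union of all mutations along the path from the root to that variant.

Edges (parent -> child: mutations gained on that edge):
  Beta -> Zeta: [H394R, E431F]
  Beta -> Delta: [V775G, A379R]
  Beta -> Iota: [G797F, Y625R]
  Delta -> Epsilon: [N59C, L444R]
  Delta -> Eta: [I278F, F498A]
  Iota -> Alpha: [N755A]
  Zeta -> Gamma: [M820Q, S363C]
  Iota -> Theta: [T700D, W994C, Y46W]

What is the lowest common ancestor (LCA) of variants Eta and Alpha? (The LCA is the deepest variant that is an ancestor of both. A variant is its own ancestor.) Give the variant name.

Path from root to Eta: Beta -> Delta -> Eta
  ancestors of Eta: {Beta, Delta, Eta}
Path from root to Alpha: Beta -> Iota -> Alpha
  ancestors of Alpha: {Beta, Iota, Alpha}
Common ancestors: {Beta}
Walk up from Alpha: Alpha (not in ancestors of Eta), Iota (not in ancestors of Eta), Beta (in ancestors of Eta)
Deepest common ancestor (LCA) = Beta

Answer: Beta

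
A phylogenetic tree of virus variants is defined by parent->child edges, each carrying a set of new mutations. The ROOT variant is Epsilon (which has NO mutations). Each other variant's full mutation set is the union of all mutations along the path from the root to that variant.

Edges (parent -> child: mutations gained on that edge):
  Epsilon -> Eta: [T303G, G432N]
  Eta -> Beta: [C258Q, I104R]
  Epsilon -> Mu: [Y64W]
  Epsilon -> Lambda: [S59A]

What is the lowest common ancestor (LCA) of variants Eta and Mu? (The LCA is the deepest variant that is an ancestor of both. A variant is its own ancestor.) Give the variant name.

Path from root to Eta: Epsilon -> Eta
  ancestors of Eta: {Epsilon, Eta}
Path from root to Mu: Epsilon -> Mu
  ancestors of Mu: {Epsilon, Mu}
Common ancestors: {Epsilon}
Walk up from Mu: Mu (not in ancestors of Eta), Epsilon (in ancestors of Eta)
Deepest common ancestor (LCA) = Epsilon

Answer: Epsilon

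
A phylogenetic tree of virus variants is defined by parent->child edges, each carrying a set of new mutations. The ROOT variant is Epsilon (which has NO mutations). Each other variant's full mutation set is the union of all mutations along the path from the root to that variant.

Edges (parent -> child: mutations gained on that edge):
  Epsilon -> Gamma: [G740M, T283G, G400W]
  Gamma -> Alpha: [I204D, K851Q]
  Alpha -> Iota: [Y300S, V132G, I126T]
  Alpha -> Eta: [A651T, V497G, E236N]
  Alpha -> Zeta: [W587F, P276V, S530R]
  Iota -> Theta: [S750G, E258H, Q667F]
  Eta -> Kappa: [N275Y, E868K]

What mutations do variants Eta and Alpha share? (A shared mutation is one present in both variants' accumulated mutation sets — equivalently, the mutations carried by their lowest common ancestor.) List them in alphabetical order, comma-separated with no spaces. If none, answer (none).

Answer: G400W,G740M,I204D,K851Q,T283G

Derivation:
Accumulating mutations along path to Eta:
  At Epsilon: gained [] -> total []
  At Gamma: gained ['G740M', 'T283G', 'G400W'] -> total ['G400W', 'G740M', 'T283G']
  At Alpha: gained ['I204D', 'K851Q'] -> total ['G400W', 'G740M', 'I204D', 'K851Q', 'T283G']
  At Eta: gained ['A651T', 'V497G', 'E236N'] -> total ['A651T', 'E236N', 'G400W', 'G740M', 'I204D', 'K851Q', 'T283G', 'V497G']
Mutations(Eta) = ['A651T', 'E236N', 'G400W', 'G740M', 'I204D', 'K851Q', 'T283G', 'V497G']
Accumulating mutations along path to Alpha:
  At Epsilon: gained [] -> total []
  At Gamma: gained ['G740M', 'T283G', 'G400W'] -> total ['G400W', 'G740M', 'T283G']
  At Alpha: gained ['I204D', 'K851Q'] -> total ['G400W', 'G740M', 'I204D', 'K851Q', 'T283G']
Mutations(Alpha) = ['G400W', 'G740M', 'I204D', 'K851Q', 'T283G']
Intersection: ['A651T', 'E236N', 'G400W', 'G740M', 'I204D', 'K851Q', 'T283G', 'V497G'] ∩ ['G400W', 'G740M', 'I204D', 'K851Q', 'T283G'] = ['G400W', 'G740M', 'I204D', 'K851Q', 'T283G']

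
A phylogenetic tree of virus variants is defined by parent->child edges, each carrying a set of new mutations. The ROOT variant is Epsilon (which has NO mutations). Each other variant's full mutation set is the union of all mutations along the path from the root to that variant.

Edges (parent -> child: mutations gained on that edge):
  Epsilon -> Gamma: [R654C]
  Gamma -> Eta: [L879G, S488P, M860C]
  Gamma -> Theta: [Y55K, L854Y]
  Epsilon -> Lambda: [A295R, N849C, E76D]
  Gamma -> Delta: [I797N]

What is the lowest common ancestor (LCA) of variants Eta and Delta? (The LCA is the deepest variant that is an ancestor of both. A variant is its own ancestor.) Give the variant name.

Answer: Gamma

Derivation:
Path from root to Eta: Epsilon -> Gamma -> Eta
  ancestors of Eta: {Epsilon, Gamma, Eta}
Path from root to Delta: Epsilon -> Gamma -> Delta
  ancestors of Delta: {Epsilon, Gamma, Delta}
Common ancestors: {Epsilon, Gamma}
Walk up from Delta: Delta (not in ancestors of Eta), Gamma (in ancestors of Eta), Epsilon (in ancestors of Eta)
Deepest common ancestor (LCA) = Gamma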